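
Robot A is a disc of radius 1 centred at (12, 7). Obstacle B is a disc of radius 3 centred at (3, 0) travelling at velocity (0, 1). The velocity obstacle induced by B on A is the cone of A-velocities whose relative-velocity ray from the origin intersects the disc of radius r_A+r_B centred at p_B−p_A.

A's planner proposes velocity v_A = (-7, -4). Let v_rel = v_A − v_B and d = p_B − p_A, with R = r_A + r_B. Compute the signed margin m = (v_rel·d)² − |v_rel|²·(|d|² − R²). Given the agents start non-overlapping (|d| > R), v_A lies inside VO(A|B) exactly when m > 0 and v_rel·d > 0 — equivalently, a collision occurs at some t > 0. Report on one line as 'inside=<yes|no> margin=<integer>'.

d = (-9, -7),  |d|² = 130;  R = 1+3 = 4,  c = 130−4² = 114
v_rel = (-7, -5),  |v_rel|² = 74;  v_rel·d = (-7)·(-9) + (-5)·(-7) = 98
74·t² − 196·t + 114 = 0  ⇒  m = 98² − 74·114 = 1168
m = 1168 > 0,  v_rel·d = 98 > 0  ⇒  inside

inside=yes margin=1168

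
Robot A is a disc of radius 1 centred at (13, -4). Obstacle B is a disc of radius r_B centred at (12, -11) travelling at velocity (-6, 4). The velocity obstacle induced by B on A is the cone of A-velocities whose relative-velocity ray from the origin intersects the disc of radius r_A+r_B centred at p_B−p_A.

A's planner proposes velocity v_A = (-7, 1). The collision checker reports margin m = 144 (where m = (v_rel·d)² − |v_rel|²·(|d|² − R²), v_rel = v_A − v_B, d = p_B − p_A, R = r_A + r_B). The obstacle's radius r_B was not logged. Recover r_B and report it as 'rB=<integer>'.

m = 144
d = (-1, -7);  v_rel = (-1, -3),  |v_rel|² = 10
v_rel×d = (-1)·(-7) − (-3)·(-1) = 4
since m = R²·10 − 4²:  R² = (16 + 144) / 10 = 16
R = √16 = 4  ⇒  r_B = 4 − 1 = 3

rB=3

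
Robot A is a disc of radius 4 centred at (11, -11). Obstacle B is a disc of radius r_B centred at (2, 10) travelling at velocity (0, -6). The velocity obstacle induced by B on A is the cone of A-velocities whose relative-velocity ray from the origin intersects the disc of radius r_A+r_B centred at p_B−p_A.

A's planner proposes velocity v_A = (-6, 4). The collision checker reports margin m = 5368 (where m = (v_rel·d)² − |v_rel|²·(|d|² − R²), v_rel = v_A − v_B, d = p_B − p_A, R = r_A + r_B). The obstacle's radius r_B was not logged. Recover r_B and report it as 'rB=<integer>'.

m = 5368
d = (-9, 21);  v_rel = (-6, 10),  |v_rel|² = 136
v_rel×d = (-6)·(21) − (10)·(-9) = -36
since m = R²·136 − (-36)²:  R² = (1296 + 5368) / 136 = 49
R = √49 = 7  ⇒  r_B = 7 − 4 = 3

rB=3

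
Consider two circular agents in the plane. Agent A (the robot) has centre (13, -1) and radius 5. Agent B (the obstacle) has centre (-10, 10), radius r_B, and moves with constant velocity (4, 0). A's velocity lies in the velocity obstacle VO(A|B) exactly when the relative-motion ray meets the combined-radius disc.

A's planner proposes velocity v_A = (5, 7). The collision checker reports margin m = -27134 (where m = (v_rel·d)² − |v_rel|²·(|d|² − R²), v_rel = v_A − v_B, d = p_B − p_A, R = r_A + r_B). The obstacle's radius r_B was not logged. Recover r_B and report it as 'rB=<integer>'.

m = -27134
d = (-23, 11);  v_rel = (1, 7),  |v_rel|² = 50
v_rel×d = (1)·(11) − (7)·(-23) = 172
since m = R²·50 − 172²:  R² = (29584 + -27134) / 50 = 49
R = √49 = 7  ⇒  r_B = 7 − 5 = 2

rB=2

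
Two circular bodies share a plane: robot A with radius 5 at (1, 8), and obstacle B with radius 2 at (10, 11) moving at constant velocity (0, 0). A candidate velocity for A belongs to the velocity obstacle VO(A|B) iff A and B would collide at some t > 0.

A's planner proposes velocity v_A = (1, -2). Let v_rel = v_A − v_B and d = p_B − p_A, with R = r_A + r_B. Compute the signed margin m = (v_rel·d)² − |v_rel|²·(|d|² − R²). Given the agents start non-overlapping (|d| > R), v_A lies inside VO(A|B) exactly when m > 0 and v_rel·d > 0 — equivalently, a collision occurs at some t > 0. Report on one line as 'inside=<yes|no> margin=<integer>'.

d = (9, 3),  |d|² = 90;  R = 5+2 = 7,  c = 90−7² = 41
v_rel = (1, -2),  |v_rel|² = 5;  v_rel·d = (1)·(9) + (-2)·(3) = 3
5·t² − 6·t + 41 = 0  ⇒  m = 3² − 5·41 = -196
m = -196 < 0,  v_rel·d = 3 > 0  ⇒  outside

inside=no margin=-196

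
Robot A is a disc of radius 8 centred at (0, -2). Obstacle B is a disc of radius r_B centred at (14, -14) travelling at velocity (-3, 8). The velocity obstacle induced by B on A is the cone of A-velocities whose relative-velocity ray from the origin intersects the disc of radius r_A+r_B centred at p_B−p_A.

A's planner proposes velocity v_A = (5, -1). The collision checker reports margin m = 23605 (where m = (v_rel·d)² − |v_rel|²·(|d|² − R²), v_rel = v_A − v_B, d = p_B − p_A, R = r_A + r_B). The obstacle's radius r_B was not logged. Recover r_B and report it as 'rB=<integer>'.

m = 23605
d = (14, -12);  v_rel = (8, -9),  |v_rel|² = 145
v_rel×d = (8)·(-12) − (-9)·(14) = 30
since m = R²·145 − 30²:  R² = (900 + 23605) / 145 = 169
R = √169 = 13  ⇒  r_B = 13 − 8 = 5

rB=5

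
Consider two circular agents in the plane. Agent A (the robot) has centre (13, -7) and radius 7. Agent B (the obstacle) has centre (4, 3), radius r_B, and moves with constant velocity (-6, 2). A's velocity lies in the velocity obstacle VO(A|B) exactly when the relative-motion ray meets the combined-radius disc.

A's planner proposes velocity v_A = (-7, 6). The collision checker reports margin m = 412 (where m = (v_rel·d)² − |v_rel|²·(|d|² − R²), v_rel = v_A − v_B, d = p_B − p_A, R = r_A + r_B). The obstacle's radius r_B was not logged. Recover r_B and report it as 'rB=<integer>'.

m = 412
d = (-9, 10);  v_rel = (-1, 4),  |v_rel|² = 17
v_rel×d = (-1)·(10) − (4)·(-9) = 26
since m = R²·17 − 26²:  R² = (676 + 412) / 17 = 64
R = √64 = 8  ⇒  r_B = 8 − 7 = 1

rB=1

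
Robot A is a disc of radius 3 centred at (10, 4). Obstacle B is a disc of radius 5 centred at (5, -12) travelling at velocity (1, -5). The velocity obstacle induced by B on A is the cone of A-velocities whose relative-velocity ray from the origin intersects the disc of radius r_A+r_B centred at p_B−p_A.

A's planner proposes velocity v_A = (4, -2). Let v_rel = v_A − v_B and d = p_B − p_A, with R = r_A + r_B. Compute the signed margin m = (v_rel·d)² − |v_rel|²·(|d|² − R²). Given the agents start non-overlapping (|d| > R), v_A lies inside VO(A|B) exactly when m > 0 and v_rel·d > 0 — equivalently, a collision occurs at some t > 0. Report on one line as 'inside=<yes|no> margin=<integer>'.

d = (-5, -16),  |d|² = 281;  R = 3+5 = 8,  c = 281−8² = 217
v_rel = (3, 3),  |v_rel|² = 18;  v_rel·d = (3)·(-5) + (3)·(-16) = -63
18·t² + 126·t + 217 = 0  ⇒  m = (-63)² − 18·217 = 63
m = 63 > 0,  v_rel·d = -63 < 0  ⇒  outside

inside=no margin=63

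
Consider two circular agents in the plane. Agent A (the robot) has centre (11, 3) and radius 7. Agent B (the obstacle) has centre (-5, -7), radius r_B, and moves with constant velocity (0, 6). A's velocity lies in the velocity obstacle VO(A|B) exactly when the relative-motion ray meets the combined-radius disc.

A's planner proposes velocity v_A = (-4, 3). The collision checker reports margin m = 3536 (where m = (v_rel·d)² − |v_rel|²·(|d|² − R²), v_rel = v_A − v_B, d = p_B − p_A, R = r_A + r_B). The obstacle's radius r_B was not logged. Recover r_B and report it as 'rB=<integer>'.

m = 3536
d = (-16, -10);  v_rel = (-4, -3),  |v_rel|² = 25
v_rel×d = (-4)·(-10) − (-3)·(-16) = -8
since m = R²·25 − (-8)²:  R² = (64 + 3536) / 25 = 144
R = √144 = 12  ⇒  r_B = 12 − 7 = 5

rB=5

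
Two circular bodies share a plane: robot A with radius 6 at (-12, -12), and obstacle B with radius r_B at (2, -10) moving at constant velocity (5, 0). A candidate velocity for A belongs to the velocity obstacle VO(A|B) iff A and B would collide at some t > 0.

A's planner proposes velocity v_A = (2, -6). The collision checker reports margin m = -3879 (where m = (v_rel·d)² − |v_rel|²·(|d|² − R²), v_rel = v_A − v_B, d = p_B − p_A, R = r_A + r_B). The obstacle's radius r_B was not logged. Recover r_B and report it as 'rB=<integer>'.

m = -3879
d = (14, 2);  v_rel = (-3, -6),  |v_rel|² = 45
v_rel×d = (-3)·(2) − (-6)·(14) = 78
since m = R²·45 − 78²:  R² = (6084 + -3879) / 45 = 49
R = √49 = 7  ⇒  r_B = 7 − 6 = 1

rB=1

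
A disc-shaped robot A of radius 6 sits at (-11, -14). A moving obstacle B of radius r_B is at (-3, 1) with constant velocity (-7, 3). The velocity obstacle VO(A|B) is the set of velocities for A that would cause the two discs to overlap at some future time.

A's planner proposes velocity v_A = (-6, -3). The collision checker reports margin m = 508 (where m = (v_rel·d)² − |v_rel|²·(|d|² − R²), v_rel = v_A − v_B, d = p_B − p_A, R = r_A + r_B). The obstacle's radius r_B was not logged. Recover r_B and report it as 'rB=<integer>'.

m = 508
d = (8, 15);  v_rel = (1, -6),  |v_rel|² = 37
v_rel×d = (1)·(15) − (-6)·(8) = 63
since m = R²·37 − 63²:  R² = (3969 + 508) / 37 = 121
R = √121 = 11  ⇒  r_B = 11 − 6 = 5

rB=5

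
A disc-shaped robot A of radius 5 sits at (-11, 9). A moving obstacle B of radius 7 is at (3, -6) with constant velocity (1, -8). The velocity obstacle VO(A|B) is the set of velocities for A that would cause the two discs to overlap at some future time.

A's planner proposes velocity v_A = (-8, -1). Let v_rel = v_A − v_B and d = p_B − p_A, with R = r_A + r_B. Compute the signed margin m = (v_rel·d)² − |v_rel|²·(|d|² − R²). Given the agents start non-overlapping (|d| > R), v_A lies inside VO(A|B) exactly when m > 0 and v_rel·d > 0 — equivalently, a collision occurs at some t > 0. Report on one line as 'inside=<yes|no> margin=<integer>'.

d = (14, -15),  |d|² = 421;  R = 5+7 = 12,  c = 421−12² = 277
v_rel = (-9, 7),  |v_rel|² = 130;  v_rel·d = (-9)·(14) + (7)·(-15) = -231
130·t² + 462·t + 277 = 0  ⇒  m = (-231)² − 130·277 = 17351
m = 17351 > 0,  v_rel·d = -231 < 0  ⇒  outside

inside=no margin=17351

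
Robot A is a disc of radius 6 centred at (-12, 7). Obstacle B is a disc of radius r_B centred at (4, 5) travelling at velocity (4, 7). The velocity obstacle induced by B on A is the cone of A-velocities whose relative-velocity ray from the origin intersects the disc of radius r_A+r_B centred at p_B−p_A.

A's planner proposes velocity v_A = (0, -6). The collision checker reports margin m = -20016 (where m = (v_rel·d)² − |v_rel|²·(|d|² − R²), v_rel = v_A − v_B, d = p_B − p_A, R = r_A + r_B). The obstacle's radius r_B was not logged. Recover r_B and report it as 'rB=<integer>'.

m = -20016
d = (16, -2);  v_rel = (-4, -13),  |v_rel|² = 185
v_rel×d = (-4)·(-2) − (-13)·(16) = 216
since m = R²·185 − 216²:  R² = (46656 + -20016) / 185 = 144
R = √144 = 12  ⇒  r_B = 12 − 6 = 6

rB=6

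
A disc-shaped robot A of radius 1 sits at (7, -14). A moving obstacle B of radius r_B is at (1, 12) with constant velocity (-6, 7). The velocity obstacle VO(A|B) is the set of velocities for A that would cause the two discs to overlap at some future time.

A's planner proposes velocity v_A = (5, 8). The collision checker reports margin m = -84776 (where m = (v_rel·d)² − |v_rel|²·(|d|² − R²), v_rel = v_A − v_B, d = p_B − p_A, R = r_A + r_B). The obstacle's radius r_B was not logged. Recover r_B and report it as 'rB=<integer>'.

m = -84776
d = (-6, 26);  v_rel = (11, 1),  |v_rel|² = 122
v_rel×d = (11)·(26) − (1)·(-6) = 292
since m = R²·122 − 292²:  R² = (85264 + -84776) / 122 = 4
R = √4 = 2  ⇒  r_B = 2 − 1 = 1

rB=1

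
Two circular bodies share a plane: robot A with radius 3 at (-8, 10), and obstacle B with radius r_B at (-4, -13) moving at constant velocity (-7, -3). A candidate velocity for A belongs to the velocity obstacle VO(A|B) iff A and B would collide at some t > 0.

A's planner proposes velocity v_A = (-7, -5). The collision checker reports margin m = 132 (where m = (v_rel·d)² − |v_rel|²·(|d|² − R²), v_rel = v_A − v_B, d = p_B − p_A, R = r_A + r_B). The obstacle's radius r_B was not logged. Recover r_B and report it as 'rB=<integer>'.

m = 132
d = (4, -23);  v_rel = (0, -2),  |v_rel|² = 4
v_rel×d = (0)·(-23) − (-2)·(4) = 8
since m = R²·4 − 8²:  R² = (64 + 132) / 4 = 49
R = √49 = 7  ⇒  r_B = 7 − 3 = 4

rB=4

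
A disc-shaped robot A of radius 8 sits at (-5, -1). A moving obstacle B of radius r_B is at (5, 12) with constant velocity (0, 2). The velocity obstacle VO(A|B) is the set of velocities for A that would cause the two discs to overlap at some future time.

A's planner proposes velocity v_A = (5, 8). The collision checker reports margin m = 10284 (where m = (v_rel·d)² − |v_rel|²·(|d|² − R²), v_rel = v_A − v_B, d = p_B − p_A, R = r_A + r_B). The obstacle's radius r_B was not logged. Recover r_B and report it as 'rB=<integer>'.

m = 10284
d = (10, 13);  v_rel = (5, 6),  |v_rel|² = 61
v_rel×d = (5)·(13) − (6)·(10) = 5
since m = R²·61 − 5²:  R² = (25 + 10284) / 61 = 169
R = √169 = 13  ⇒  r_B = 13 − 8 = 5

rB=5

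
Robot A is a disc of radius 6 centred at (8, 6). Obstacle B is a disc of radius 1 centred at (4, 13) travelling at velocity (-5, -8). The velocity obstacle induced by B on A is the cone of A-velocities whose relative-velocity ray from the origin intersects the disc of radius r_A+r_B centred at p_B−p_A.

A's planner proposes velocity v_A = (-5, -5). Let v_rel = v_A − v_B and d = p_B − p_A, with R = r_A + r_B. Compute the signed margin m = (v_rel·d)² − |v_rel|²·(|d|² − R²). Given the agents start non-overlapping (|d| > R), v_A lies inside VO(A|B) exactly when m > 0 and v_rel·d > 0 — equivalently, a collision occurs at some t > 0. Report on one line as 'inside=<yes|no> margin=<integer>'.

d = (-4, 7),  |d|² = 65;  R = 6+1 = 7,  c = 65−7² = 16
v_rel = (0, 3),  |v_rel|² = 9;  v_rel·d = (0)·(-4) + (3)·(7) = 21
9·t² − 42·t + 16 = 0  ⇒  m = 21² − 9·16 = 297
m = 297 > 0,  v_rel·d = 21 > 0  ⇒  inside

inside=yes margin=297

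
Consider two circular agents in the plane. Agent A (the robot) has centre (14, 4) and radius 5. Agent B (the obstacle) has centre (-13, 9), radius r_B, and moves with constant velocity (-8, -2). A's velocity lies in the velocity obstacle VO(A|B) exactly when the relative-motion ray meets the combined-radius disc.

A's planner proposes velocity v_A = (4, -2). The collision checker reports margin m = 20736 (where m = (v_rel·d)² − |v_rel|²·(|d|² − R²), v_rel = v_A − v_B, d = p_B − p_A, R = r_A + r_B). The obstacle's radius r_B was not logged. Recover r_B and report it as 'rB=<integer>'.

m = 20736
d = (-27, 5);  v_rel = (12, 0),  |v_rel|² = 144
v_rel×d = (12)·(5) − (0)·(-27) = 60
since m = R²·144 − 60²:  R² = (3600 + 20736) / 144 = 169
R = √169 = 13  ⇒  r_B = 13 − 5 = 8

rB=8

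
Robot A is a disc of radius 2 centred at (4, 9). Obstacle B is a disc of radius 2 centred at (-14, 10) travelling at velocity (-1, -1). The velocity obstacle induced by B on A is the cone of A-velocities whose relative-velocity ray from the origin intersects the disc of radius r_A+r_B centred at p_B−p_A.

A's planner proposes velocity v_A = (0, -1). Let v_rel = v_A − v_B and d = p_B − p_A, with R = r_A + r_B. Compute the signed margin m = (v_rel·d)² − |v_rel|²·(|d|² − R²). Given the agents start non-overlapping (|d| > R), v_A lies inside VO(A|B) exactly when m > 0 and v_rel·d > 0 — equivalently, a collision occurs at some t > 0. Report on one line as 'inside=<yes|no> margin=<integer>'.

d = (-18, 1),  |d|² = 325;  R = 2+2 = 4,  c = 325−4² = 309
v_rel = (1, 0),  |v_rel|² = 1;  v_rel·d = (1)·(-18) + (0)·(1) = -18
1·t² + 36·t + 309 = 0  ⇒  m = (-18)² − 1·309 = 15
m = 15 > 0,  v_rel·d = -18 < 0  ⇒  outside

inside=no margin=15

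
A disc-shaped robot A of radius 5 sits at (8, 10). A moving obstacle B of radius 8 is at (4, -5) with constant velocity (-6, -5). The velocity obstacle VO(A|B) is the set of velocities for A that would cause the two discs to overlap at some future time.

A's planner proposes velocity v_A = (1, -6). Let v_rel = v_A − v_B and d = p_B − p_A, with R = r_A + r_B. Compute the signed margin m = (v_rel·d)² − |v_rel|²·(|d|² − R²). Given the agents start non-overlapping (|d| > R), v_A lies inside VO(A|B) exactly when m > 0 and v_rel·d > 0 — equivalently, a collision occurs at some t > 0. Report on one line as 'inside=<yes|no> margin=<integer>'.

d = (-4, -15),  |d|² = 241;  R = 5+8 = 13,  c = 241−13² = 72
v_rel = (7, -1),  |v_rel|² = 50;  v_rel·d = (7)·(-4) + (-1)·(-15) = -13
50·t² + 26·t + 72 = 0  ⇒  m = (-13)² − 50·72 = -3431
m = -3431 < 0,  v_rel·d = -13 < 0  ⇒  outside

inside=no margin=-3431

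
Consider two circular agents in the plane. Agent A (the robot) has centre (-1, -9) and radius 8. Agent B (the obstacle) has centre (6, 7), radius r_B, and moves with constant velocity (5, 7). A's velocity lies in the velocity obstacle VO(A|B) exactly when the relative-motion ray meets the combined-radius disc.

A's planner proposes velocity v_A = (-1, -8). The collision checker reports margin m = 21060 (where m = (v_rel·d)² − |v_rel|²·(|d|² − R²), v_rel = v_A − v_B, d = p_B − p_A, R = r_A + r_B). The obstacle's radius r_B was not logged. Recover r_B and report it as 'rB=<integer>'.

m = 21060
d = (7, 16);  v_rel = (-6, -15),  |v_rel|² = 261
v_rel×d = (-6)·(16) − (-15)·(7) = 9
since m = R²·261 − 9²:  R² = (81 + 21060) / 261 = 81
R = √81 = 9  ⇒  r_B = 9 − 8 = 1

rB=1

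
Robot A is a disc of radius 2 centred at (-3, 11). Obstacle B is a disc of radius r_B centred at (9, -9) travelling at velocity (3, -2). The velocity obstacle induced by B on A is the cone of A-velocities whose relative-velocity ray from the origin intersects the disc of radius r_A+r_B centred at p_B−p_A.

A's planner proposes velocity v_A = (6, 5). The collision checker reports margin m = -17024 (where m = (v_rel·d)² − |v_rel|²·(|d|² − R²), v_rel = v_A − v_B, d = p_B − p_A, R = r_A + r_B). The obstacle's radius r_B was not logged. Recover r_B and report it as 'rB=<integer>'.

m = -17024
d = (12, -20);  v_rel = (3, 7),  |v_rel|² = 58
v_rel×d = (3)·(-20) − (7)·(12) = -144
since m = R²·58 − (-144)²:  R² = (20736 + -17024) / 58 = 64
R = √64 = 8  ⇒  r_B = 8 − 2 = 6

rB=6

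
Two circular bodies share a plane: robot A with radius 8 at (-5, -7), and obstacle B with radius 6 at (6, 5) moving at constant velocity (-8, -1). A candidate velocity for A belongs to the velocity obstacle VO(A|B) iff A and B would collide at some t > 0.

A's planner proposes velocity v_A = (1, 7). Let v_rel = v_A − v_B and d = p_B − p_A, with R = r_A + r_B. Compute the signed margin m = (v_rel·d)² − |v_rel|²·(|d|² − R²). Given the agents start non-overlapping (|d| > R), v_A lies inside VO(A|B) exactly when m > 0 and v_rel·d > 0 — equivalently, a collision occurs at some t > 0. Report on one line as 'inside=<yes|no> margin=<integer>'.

d = (11, 12),  |d|² = 265;  R = 8+6 = 14,  c = 265−14² = 69
v_rel = (9, 8),  |v_rel|² = 145;  v_rel·d = (9)·(11) + (8)·(12) = 195
145·t² − 390·t + 69 = 0  ⇒  m = 195² − 145·69 = 28020
m = 28020 > 0,  v_rel·d = 195 > 0  ⇒  inside

inside=yes margin=28020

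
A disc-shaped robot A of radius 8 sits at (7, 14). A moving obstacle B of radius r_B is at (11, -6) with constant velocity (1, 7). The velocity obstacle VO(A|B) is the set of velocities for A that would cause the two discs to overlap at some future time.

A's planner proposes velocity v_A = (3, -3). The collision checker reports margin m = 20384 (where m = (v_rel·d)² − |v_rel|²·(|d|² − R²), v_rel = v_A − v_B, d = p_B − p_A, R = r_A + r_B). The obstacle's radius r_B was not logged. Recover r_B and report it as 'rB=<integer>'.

m = 20384
d = (4, -20);  v_rel = (2, -10),  |v_rel|² = 104
v_rel×d = (2)·(-20) − (-10)·(4) = 0
since m = R²·104 − 0²:  R² = (0 + 20384) / 104 = 196
R = √196 = 14  ⇒  r_B = 14 − 8 = 6

rB=6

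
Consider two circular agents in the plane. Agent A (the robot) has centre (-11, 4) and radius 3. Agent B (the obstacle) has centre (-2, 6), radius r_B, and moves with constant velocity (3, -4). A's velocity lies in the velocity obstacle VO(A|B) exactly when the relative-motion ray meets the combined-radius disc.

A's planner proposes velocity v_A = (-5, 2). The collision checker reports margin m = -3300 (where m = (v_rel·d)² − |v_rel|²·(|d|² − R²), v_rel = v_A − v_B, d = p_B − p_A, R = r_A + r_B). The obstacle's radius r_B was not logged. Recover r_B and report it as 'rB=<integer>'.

m = -3300
d = (9, 2);  v_rel = (-8, 6),  |v_rel|² = 100
v_rel×d = (-8)·(2) − (6)·(9) = -70
since m = R²·100 − (-70)²:  R² = (4900 + -3300) / 100 = 16
R = √16 = 4  ⇒  r_B = 4 − 3 = 1

rB=1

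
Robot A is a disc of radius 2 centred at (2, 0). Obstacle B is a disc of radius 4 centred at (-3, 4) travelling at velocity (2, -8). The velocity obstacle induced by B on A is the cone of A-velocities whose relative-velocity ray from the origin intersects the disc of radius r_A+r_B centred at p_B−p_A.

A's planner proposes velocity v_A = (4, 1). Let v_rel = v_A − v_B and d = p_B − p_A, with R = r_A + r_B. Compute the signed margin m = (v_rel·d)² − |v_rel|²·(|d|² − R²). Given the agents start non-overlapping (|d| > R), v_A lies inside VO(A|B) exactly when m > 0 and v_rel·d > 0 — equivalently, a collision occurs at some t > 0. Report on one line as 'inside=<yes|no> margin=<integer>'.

d = (-5, 4),  |d|² = 41;  R = 2+4 = 6,  c = 41−6² = 5
v_rel = (2, 9),  |v_rel|² = 85;  v_rel·d = (2)·(-5) + (9)·(4) = 26
85·t² − 52·t + 5 = 0  ⇒  m = 26² − 85·5 = 251
m = 251 > 0,  v_rel·d = 26 > 0  ⇒  inside

inside=yes margin=251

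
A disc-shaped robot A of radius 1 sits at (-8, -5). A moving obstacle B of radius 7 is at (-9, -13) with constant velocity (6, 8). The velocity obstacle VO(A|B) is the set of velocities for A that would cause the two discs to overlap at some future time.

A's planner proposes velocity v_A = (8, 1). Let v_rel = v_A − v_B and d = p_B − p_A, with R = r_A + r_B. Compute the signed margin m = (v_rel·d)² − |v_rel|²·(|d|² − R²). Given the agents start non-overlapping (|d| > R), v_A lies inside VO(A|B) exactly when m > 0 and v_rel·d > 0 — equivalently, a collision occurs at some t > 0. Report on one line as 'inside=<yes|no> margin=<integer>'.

d = (-1, -8),  |d|² = 65;  R = 1+7 = 8,  c = 65−8² = 1
v_rel = (2, -7),  |v_rel|² = 53;  v_rel·d = (2)·(-1) + (-7)·(-8) = 54
53·t² − 108·t + 1 = 0  ⇒  m = 54² − 53·1 = 2863
m = 2863 > 0,  v_rel·d = 54 > 0  ⇒  inside

inside=yes margin=2863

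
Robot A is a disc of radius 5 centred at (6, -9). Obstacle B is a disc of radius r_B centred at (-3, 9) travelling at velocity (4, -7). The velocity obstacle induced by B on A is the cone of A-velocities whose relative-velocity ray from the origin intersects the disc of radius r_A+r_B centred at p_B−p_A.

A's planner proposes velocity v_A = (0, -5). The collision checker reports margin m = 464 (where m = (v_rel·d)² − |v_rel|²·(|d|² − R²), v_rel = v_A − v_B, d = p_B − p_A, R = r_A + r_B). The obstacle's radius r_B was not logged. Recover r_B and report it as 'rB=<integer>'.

m = 464
d = (-9, 18);  v_rel = (-4, 2),  |v_rel|² = 20
v_rel×d = (-4)·(18) − (2)·(-9) = -54
since m = R²·20 − (-54)²:  R² = (2916 + 464) / 20 = 169
R = √169 = 13  ⇒  r_B = 13 − 5 = 8

rB=8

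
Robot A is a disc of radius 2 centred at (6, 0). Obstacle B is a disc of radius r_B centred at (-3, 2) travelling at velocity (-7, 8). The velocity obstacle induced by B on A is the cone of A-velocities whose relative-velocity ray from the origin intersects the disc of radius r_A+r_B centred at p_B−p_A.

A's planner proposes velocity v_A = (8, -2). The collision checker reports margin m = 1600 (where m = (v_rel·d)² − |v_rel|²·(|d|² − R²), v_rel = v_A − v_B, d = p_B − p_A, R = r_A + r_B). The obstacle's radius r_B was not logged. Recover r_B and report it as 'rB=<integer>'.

m = 1600
d = (-9, 2);  v_rel = (15, -10),  |v_rel|² = 325
v_rel×d = (15)·(2) − (-10)·(-9) = -60
since m = R²·325 − (-60)²:  R² = (3600 + 1600) / 325 = 16
R = √16 = 4  ⇒  r_B = 4 − 2 = 2

rB=2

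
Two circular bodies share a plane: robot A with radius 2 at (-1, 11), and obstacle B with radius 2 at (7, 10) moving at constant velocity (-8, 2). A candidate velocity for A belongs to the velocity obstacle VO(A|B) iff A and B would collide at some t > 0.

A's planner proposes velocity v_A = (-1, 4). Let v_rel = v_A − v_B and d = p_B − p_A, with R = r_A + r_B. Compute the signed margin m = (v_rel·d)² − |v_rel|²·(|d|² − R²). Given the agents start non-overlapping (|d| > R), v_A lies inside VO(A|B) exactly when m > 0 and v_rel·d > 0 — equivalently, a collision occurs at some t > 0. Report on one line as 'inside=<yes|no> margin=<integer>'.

d = (8, -1),  |d|² = 65;  R = 2+2 = 4,  c = 65−4² = 49
v_rel = (7, 2),  |v_rel|² = 53;  v_rel·d = (7)·(8) + (2)·(-1) = 54
53·t² − 108·t + 49 = 0  ⇒  m = 54² − 53·49 = 319
m = 319 > 0,  v_rel·d = 54 > 0  ⇒  inside

inside=yes margin=319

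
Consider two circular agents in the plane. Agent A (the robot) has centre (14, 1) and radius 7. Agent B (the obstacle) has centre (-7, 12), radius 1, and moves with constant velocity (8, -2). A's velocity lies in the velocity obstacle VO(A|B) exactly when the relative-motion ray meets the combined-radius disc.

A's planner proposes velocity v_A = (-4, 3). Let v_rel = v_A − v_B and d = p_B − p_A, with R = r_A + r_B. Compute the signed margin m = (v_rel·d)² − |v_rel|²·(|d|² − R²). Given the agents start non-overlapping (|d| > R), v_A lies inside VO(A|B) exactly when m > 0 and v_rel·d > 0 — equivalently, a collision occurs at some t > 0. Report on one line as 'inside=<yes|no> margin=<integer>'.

d = (-21, 11),  |d|² = 562;  R = 7+1 = 8,  c = 562−8² = 498
v_rel = (-12, 5),  |v_rel|² = 169;  v_rel·d = (-12)·(-21) + (5)·(11) = 307
169·t² − 614·t + 498 = 0  ⇒  m = 307² − 169·498 = 10087
m = 10087 > 0,  v_rel·d = 307 > 0  ⇒  inside

inside=yes margin=10087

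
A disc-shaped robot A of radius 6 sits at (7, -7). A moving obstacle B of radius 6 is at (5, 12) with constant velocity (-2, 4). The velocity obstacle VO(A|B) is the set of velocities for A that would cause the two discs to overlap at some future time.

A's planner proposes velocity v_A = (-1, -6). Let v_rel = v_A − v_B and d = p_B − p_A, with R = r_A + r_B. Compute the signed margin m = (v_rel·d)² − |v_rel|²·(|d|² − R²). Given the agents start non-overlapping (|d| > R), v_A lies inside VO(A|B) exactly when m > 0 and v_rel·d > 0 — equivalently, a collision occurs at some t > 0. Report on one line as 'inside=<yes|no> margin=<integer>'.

d = (-2, 19),  |d|² = 365;  R = 6+6 = 12,  c = 365−12² = 221
v_rel = (1, -10),  |v_rel|² = 101;  v_rel·d = (1)·(-2) + (-10)·(19) = -192
101·t² + 384·t + 221 = 0  ⇒  m = (-192)² − 101·221 = 14543
m = 14543 > 0,  v_rel·d = -192 < 0  ⇒  outside

inside=no margin=14543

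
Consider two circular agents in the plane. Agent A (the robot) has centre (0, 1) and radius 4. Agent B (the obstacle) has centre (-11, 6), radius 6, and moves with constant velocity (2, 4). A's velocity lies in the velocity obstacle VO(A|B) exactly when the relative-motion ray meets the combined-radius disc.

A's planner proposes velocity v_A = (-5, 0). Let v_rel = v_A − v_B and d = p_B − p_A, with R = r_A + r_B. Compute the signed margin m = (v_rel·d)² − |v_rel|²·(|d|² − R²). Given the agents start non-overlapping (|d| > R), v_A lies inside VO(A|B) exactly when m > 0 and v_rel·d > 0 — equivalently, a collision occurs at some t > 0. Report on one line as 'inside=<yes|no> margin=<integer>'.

d = (-11, 5),  |d|² = 146;  R = 4+6 = 10,  c = 146−10² = 46
v_rel = (-7, -4),  |v_rel|² = 65;  v_rel·d = (-7)·(-11) + (-4)·(5) = 57
65·t² − 114·t + 46 = 0  ⇒  m = 57² − 65·46 = 259
m = 259 > 0,  v_rel·d = 57 > 0  ⇒  inside

inside=yes margin=259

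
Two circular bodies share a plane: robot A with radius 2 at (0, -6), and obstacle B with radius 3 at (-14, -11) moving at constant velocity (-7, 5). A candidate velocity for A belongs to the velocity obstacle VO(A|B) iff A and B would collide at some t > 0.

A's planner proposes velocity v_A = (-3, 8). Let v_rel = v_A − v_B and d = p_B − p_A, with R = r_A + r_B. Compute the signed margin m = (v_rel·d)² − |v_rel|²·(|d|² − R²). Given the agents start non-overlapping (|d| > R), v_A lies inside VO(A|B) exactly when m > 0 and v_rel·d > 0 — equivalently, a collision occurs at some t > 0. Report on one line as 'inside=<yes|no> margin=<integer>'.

d = (-14, -5),  |d|² = 221;  R = 2+3 = 5,  c = 221−5² = 196
v_rel = (4, 3),  |v_rel|² = 25;  v_rel·d = (4)·(-14) + (3)·(-5) = -71
25·t² + 142·t + 196 = 0  ⇒  m = (-71)² − 25·196 = 141
m = 141 > 0,  v_rel·d = -71 < 0  ⇒  outside

inside=no margin=141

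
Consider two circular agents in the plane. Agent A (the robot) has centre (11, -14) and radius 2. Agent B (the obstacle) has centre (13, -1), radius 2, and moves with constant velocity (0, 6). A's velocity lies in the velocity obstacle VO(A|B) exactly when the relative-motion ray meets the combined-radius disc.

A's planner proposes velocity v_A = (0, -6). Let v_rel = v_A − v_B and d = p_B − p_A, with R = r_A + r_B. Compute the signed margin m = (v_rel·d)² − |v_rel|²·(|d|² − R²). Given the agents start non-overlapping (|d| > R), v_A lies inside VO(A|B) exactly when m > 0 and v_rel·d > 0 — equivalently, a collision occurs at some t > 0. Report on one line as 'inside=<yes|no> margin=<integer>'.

d = (2, 13),  |d|² = 173;  R = 2+2 = 4,  c = 173−4² = 157
v_rel = (0, -12),  |v_rel|² = 144;  v_rel·d = (0)·(2) + (-12)·(13) = -156
144·t² + 312·t + 157 = 0  ⇒  m = (-156)² − 144·157 = 1728
m = 1728 > 0,  v_rel·d = -156 < 0  ⇒  outside

inside=no margin=1728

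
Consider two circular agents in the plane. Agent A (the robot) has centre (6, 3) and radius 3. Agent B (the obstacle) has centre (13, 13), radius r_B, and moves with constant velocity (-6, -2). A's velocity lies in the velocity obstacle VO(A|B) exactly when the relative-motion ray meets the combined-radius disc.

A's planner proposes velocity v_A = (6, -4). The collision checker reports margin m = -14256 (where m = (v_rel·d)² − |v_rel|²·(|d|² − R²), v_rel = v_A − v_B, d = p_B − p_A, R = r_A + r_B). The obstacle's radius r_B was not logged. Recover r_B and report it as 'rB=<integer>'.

m = -14256
d = (7, 10);  v_rel = (12, -2),  |v_rel|² = 148
v_rel×d = (12)·(10) − (-2)·(7) = 134
since m = R²·148 − 134²:  R² = (17956 + -14256) / 148 = 25
R = √25 = 5  ⇒  r_B = 5 − 3 = 2

rB=2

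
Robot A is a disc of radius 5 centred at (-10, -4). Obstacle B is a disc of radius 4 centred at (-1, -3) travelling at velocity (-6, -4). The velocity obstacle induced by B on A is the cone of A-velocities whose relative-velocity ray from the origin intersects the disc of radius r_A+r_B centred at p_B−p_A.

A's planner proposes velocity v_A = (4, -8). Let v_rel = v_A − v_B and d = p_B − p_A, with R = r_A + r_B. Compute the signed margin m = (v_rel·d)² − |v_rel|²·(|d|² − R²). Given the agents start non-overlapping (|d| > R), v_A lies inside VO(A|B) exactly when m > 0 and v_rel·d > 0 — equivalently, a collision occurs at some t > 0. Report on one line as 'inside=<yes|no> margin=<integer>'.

d = (9, 1),  |d|² = 82;  R = 5+4 = 9,  c = 82−9² = 1
v_rel = (10, -4),  |v_rel|² = 116;  v_rel·d = (10)·(9) + (-4)·(1) = 86
116·t² − 172·t + 1 = 0  ⇒  m = 86² − 116·1 = 7280
m = 7280 > 0,  v_rel·d = 86 > 0  ⇒  inside

inside=yes margin=7280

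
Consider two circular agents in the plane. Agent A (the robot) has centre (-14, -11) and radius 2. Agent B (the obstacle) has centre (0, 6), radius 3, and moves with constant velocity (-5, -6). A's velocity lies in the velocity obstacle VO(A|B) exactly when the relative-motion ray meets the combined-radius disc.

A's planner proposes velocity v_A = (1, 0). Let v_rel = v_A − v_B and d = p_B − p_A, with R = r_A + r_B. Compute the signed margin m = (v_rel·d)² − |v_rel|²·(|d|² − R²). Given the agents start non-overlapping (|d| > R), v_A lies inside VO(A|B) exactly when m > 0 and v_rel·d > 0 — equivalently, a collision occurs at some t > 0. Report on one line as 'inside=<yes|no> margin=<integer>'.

d = (14, 17),  |d|² = 485;  R = 2+3 = 5,  c = 485−5² = 460
v_rel = (6, 6),  |v_rel|² = 72;  v_rel·d = (6)·(14) + (6)·(17) = 186
72·t² − 372·t + 460 = 0  ⇒  m = 186² − 72·460 = 1476
m = 1476 > 0,  v_rel·d = 186 > 0  ⇒  inside

inside=yes margin=1476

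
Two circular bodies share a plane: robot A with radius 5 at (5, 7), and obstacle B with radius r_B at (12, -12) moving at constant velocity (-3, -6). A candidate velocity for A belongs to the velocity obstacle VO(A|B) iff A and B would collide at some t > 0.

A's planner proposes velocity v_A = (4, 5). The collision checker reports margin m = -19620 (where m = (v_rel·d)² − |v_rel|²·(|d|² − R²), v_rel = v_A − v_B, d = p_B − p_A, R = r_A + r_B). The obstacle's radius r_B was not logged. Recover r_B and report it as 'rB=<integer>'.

m = -19620
d = (7, -19);  v_rel = (7, 11),  |v_rel|² = 170
v_rel×d = (7)·(-19) − (11)·(7) = -210
since m = R²·170 − (-210)²:  R² = (44100 + -19620) / 170 = 144
R = √144 = 12  ⇒  r_B = 12 − 5 = 7

rB=7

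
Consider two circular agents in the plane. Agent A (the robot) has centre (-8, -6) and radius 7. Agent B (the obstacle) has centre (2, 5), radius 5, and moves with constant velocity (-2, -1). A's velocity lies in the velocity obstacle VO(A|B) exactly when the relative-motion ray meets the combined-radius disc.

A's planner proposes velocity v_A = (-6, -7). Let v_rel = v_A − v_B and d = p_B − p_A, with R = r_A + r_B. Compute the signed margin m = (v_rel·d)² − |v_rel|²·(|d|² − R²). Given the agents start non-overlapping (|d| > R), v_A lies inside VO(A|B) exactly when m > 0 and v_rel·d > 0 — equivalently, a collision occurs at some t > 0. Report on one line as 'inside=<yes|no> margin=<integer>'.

d = (10, 11),  |d|² = 221;  R = 7+5 = 12,  c = 221−12² = 77
v_rel = (-4, -6),  |v_rel|² = 52;  v_rel·d = (-4)·(10) + (-6)·(11) = -106
52·t² + 212·t + 77 = 0  ⇒  m = (-106)² − 52·77 = 7232
m = 7232 > 0,  v_rel·d = -106 < 0  ⇒  outside

inside=no margin=7232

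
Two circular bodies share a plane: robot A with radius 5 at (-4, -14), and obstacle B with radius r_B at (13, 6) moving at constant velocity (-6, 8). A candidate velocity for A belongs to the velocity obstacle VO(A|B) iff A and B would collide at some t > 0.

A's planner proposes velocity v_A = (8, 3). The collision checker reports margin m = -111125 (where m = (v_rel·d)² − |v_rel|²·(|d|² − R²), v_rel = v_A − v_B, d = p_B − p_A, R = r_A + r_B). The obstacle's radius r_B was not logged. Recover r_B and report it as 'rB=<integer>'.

m = -111125
d = (17, 20);  v_rel = (14, -5),  |v_rel|² = 221
v_rel×d = (14)·(20) − (-5)·(17) = 365
since m = R²·221 − 365²:  R² = (133225 + -111125) / 221 = 100
R = √100 = 10  ⇒  r_B = 10 − 5 = 5

rB=5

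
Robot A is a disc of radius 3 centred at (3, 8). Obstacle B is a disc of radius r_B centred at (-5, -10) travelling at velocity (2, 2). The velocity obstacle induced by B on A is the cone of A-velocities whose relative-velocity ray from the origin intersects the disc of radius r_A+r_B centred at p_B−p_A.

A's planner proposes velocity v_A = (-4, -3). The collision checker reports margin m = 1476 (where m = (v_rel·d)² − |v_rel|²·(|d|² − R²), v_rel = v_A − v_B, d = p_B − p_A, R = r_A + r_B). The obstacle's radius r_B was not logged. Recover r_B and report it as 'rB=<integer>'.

m = 1476
d = (-8, -18);  v_rel = (-6, -5),  |v_rel|² = 61
v_rel×d = (-6)·(-18) − (-5)·(-8) = 68
since m = R²·61 − 68²:  R² = (4624 + 1476) / 61 = 100
R = √100 = 10  ⇒  r_B = 10 − 3 = 7

rB=7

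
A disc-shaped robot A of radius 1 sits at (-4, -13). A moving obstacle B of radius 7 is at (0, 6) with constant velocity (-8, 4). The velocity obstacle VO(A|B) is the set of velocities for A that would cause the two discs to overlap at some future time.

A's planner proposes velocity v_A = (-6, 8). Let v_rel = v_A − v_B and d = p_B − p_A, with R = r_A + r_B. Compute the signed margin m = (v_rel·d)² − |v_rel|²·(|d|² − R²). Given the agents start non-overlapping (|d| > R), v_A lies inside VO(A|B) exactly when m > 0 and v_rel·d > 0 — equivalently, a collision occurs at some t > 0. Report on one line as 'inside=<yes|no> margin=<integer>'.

d = (4, 19),  |d|² = 377;  R = 1+7 = 8,  c = 377−8² = 313
v_rel = (2, 4),  |v_rel|² = 20;  v_rel·d = (2)·(4) + (4)·(19) = 84
20·t² − 168·t + 313 = 0  ⇒  m = 84² − 20·313 = 796
m = 796 > 0,  v_rel·d = 84 > 0  ⇒  inside

inside=yes margin=796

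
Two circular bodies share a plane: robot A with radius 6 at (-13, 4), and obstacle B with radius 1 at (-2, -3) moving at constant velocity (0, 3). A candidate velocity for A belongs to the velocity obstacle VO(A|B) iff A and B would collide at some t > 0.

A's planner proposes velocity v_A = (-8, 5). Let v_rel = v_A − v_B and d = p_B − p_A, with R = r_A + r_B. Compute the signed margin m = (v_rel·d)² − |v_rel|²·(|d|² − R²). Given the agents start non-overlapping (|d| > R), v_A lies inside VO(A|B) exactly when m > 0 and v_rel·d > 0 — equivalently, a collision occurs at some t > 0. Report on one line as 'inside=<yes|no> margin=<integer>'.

d = (11, -7),  |d|² = 170;  R = 6+1 = 7,  c = 170−7² = 121
v_rel = (-8, 2),  |v_rel|² = 68;  v_rel·d = (-8)·(11) + (2)·(-7) = -102
68·t² + 204·t + 121 = 0  ⇒  m = (-102)² − 68·121 = 2176
m = 2176 > 0,  v_rel·d = -102 < 0  ⇒  outside

inside=no margin=2176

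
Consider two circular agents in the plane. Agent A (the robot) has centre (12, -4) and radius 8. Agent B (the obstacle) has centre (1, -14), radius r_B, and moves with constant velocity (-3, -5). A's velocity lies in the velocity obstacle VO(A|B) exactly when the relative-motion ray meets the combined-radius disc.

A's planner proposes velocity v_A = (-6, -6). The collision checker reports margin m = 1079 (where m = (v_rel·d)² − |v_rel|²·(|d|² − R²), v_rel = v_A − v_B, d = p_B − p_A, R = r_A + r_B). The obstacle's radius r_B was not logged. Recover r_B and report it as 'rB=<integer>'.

m = 1079
d = (-11, -10);  v_rel = (-3, -1),  |v_rel|² = 10
v_rel×d = (-3)·(-10) − (-1)·(-11) = 19
since m = R²·10 − 19²:  R² = (361 + 1079) / 10 = 144
R = √144 = 12  ⇒  r_B = 12 − 8 = 4

rB=4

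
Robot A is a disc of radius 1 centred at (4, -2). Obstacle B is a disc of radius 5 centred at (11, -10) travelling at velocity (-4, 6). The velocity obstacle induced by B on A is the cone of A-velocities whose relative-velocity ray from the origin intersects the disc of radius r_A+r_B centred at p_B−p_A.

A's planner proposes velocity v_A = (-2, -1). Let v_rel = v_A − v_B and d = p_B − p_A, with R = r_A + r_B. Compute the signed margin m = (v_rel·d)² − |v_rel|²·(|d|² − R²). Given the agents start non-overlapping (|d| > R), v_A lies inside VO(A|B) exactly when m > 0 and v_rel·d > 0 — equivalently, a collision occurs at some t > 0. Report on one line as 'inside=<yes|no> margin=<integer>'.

d = (7, -8),  |d|² = 113;  R = 1+5 = 6,  c = 113−6² = 77
v_rel = (2, -7),  |v_rel|² = 53;  v_rel·d = (2)·(7) + (-7)·(-8) = 70
53·t² − 140·t + 77 = 0  ⇒  m = 70² − 53·77 = 819
m = 819 > 0,  v_rel·d = 70 > 0  ⇒  inside

inside=yes margin=819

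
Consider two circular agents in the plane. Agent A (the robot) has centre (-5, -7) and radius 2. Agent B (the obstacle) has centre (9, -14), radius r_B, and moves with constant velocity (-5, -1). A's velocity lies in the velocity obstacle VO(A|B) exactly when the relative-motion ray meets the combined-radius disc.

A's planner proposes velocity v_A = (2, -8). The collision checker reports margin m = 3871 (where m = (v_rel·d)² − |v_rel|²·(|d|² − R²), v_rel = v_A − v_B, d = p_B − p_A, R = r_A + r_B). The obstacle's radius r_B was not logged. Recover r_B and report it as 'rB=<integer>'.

m = 3871
d = (14, -7);  v_rel = (7, -7),  |v_rel|² = 98
v_rel×d = (7)·(-7) − (-7)·(14) = 49
since m = R²·98 − 49²:  R² = (2401 + 3871) / 98 = 64
R = √64 = 8  ⇒  r_B = 8 − 2 = 6

rB=6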